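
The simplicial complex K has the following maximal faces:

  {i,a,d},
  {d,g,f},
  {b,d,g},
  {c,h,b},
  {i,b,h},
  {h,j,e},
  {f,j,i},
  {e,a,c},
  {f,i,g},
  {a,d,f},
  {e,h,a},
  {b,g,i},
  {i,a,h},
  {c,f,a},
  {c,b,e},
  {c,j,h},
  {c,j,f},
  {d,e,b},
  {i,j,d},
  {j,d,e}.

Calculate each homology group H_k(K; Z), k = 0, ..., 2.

K has 10 vertices, 30 edges, 20 triangles.
rank ∂_0 = 0, rank ∂_1 = 9 ⇒ b_0 = 10 − 0 − 9 = 1; all invariant factors of ∂_1 are 1 so no torsion. So H_0 ≅ Z.
rank ∂_1 = 9, rank ∂_2 = 20 ⇒ b_1 = 30 − 9 − 20 = 1; ∂_2 has invariant factor(s) [2] giving torsion. So H_1 ≅ Z ⊕ Z/2.
rank ∂_2 = 20, rank ∂_3 = 0 ⇒ b_2 = 20 − 20 − 0 = 0. So H_2 ≅ 0.

H_0 = Z,  H_1 = Z ⊕ Z/2,  H_2 = 0.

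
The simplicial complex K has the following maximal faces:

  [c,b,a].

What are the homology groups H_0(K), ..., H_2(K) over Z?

H_0 ≅ Z,  H_1 = 0,  H_2 = 0.

Take the total order a < b < c on the vertex set. Then K (dimension 2) consists of the simplices:

  0-simplices (3): a, b, c
  1-simplices (3): ab, ac, bc
  2-simplices (1): abc

giving chain groups C_0 ≅ Z^3, C_1 ≅ Z^3, C_2 ≅ Z^1.

∂_1: C_1 → C_0 sends each edge [p,q] (with p < q) to q − p.
The resulting 3×3 matrix has rank 2, and its Smith normal form has invariant factors (1,1).

∂_2: C_2 → C_1 maps a triangle to the signed sum of its edges. For instance
  ∂abc = bc − ac + ab.
This gives a 3×1 integer matrix of rank 1; reducing to Smith normal form yields diagonal entries (1).

Now H_k = ker ∂_k / im ∂_{k+1}, so:

  H_0: rank C_0 − rank ∂_1 = 3 − 2 = 1, and the invariant factors of ∂_1 are all 1, so H_0 = Z.
  H_1: rank ker ∂_1 − rank ∂_2 = (3 − 2) − 1 = 0, and the invariant factors of ∂_2 are all 1, so H_1 = 0.
  H_2: rank ker ∂_2 − rank ∂_3 = (1 − 1) − 0 = 0, and there is no ∂_3, so H_2 = 0.

As a check, the Euler characteristic is 3 − 3 + 1 = 1, which agrees with 1 − 0 + 0 = 1.
(K is a triangulation of the 2-simplex.)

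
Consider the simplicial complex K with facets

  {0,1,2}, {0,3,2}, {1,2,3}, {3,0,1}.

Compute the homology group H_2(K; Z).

H_2 ≅ Z.

Order the vertices as 0 < 1 < 2 < 3. Listing each simplex with vertices in this order, K has dimension 2 with simplices:

  0-simplices (4): [0], [1], [2], [3]
  1-simplices (6): [0,1], [0,2], [0,3], [1,2], [1,3], [2,3]
  2-simplices (4): [0,1,2], [0,1,3], [0,2,3], [1,2,3]

giving chain groups C_0 ≅ Z^4, C_1 ≅ Z^6, C_2 ≅ Z^4.

∂_1: C_1 → C_0 maps an edge to its endpoints' difference, ∂[p,q] = q − p. For instance
  ∂[0,2] = [2] − [0].
The resulting 4×6 matrix has rank 3, and its Smith normal form has invariant factors (1,1,1).

The boundary map ∂_2: C_2 → C_1 sends each 2-simplex [p,q,r] to [q,r] − [p,r] + [p,q]. For instance
  ∂[0,1,3] = [1,3] − [0,3] + [0,1],
  ∂[0,1,2] = [1,2] − [0,2] + [0,1].
The 6×4 boundary matrix has rank 3 and Smith normal form diag(1,1,1).

Computing H_k = (kernel of ∂_k) / (image of ∂_{k+1}):

  H_2: rank ker ∂_2 − rank ∂_3 = (4 − 3) − 0 = 1, and there is no ∂_3, so H_2 = Z.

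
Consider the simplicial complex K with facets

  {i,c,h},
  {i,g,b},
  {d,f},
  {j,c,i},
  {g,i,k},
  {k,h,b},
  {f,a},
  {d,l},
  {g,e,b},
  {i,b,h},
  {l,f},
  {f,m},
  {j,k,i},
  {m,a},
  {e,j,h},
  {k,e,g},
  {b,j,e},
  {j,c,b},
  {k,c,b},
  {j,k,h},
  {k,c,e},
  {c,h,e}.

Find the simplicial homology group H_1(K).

H_1 ≅ Z^4.

Take the total order a < b < c < d < e < f < g < h < i < j < k < l < m on the vertex set. Then K (dimension 2) consists of the simplices:

  0-simplices (13): a, b, c, d, e, f, g, h, i, j, k, l, m
  1-simplices (30): af, am, bc, be, bg, bh, bi, bj, bk, ce, ch, ci, cj, ck, df, dl, eg, eh, ej, ek, fl, fm, gi, gk, hi, hj, hk, ij, ik, jk
  2-simplices (16): bcj, bck, beg, bej, bgi, bhi, bhk, ceh, cek, chi, cij, egk, ehj, gik, hjk, ijk

so the chain groups are C_0 ≅ Z^13, C_1 ≅ Z^30, C_2 ≅ Z^16.

∂_1: C_1 → C_0 maps an edge to its endpoints' difference, ∂[p,q] = q − p. For instance
  ∂ej = j − e.
As a 13×30 matrix over Z this has rank 11, with invariant factors (1,1,1,1,1,1,1,1,1,1,1).

∂_2: C_2 → C_1 acts by ∂[p,q,r] = [q,r] − [p,r] + [p,q]. For instance
  ∂ceh = eh − ch + ce,
  ∂bhk = hk − bk + bh.
The 30×16 boundary matrix has rank 15 and Smith normal form diag(1,1,1,1,1,1,1,1,1,1,1,1,1,1,1).

Now H_k = ker ∂_k / im ∂_{k+1}, so:

  H_1: rank ker ∂_1 − rank ∂_2 = (30 − 11) − 15 = 4, and the invariant factors of ∂_2 are all 1, so H_1 ≅ Z^4.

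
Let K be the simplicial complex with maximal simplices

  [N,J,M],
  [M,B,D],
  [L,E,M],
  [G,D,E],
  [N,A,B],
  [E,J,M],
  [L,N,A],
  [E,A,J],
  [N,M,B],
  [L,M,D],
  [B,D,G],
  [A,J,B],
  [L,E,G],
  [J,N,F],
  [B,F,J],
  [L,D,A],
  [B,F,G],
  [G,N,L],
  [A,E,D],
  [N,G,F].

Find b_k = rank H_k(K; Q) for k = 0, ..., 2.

b_0 = 1, b_1 = 1, b_2 = 0.

We work with the vertex ordering A < B < D < E < F < G < J < L < M < N. The simplices of K, each written with vertices in increasing order, are:

  0-simplices (10): A, B, D, E, F, G, J, L, M, N
  1-simplices (30): AB, AD, AE, AJ, AL, AN, BD, BF, BG, BJ, BM, BN, DE, DG, DL, DM, EG, EJ, EL, EM, FG, FJ, FN, GL, GN, JM, JN, LM, LN, MN
  2-simplices (20): ABJ, ABN, ADE, ADL, AEJ, ALN, BDG, BDM, BFG, BFJ, BMN, DEG, DLM, EGL, EJM, ELM, FGN, FJN, GLN, JMN

Hence C_0 ≅ Z^10, C_1 ≅ Z^30, C_2 ≅ Z^20.

∂_1: C_1 → C_0 sends each edge [p,q] (with p < q) to q − p. For instance
  ∂FG = G − F.
As a 10×30 matrix over Z this has rank 9, with invariant factors (1,1,1,1,1,1,1,1,1).

∂_2: C_2 → C_1 acts by ∂[p,q,r] = [q,r] − [p,r] + [p,q]. For instance
  ∂ADE = DE − AE + AD,
  ∂BMN = MN − BN + BM.
As a 30×20 matrix over Z this has rank 20, with invariant factors (1,1,1,1,1,1,1,1,1,1,1,1,1,1,1,1,1,1,1,2).

Now H_k = ker ∂_k / im ∂_{k+1}, so:

  H_0: rank C_0 − rank ∂_1 = 10 − 9 = 1, and the invariant factors of ∂_1 are all 1, so H_0 ≅ Z.
  H_1: rank ker ∂_1 − rank ∂_2 = (30 − 9) − 20 = 1, and ∂_2 has invariant factor 2 > 1, so H_1 ≅ Z ⊕ Z_2.
  H_2: rank ker ∂_2 − rank ∂_3 = (20 − 20) − 0 = 0, and there is no ∂_3, so H_2 ≅ 0.

Hence the Betti numbers are b_0 = 1, b_1 = 1, b_2 = 0.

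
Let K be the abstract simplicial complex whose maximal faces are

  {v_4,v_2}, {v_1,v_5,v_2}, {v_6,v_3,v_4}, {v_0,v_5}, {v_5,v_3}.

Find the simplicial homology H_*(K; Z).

We work with the vertex ordering v_0 < v_1 < v_2 < v_3 < v_4 < v_5 < v_6. The simplices of K, each written with vertices in increasing order, are:

  0-simplices (7): [v_0], [v_1], [v_2], [v_3], [v_4], [v_5], [v_6]
  1-simplices (9): [v_0,v_5], [v_1,v_2], [v_1,v_5], [v_2,v_4], [v_2,v_5], [v_3,v_4], [v_3,v_5], [v_3,v_6], [v_4,v_6]
  2-simplices (2): [v_1,v_2,v_5], [v_3,v_4,v_6]

giving chain groups C_0 ≅ Z^7, C_1 ≅ Z^9, C_2 ≅ Z^2.

∂_1: C_1 → C_0 is given by ∂[p,q] = [q] − [p].
This gives a 7×9 integer matrix of rank 6; reducing to Smith normal form yields diagonal entries (1,1,1,1,1,1).

Boundary ∂_2: C_2 → C_1 maps a triangle to the signed sum of its edges. For instance
  ∂[v_3,v_4,v_6] = [v_4,v_6] − [v_3,v_6] + [v_3,v_4],
  ∂[v_1,v_2,v_5] = [v_2,v_5] − [v_1,v_5] + [v_1,v_2].
As a 9×2 matrix over Z this has rank 2, with invariant factors (1,1).

Reading off H_k = ker ∂_k / im ∂_{k+1}:

  H_0: rank C_0 − rank ∂_1 = 7 − 6 = 1, and the invariant factors of ∂_1 are all 1, so H_0 ≅ Z.
  H_1: rank ker ∂_1 − rank ∂_2 = (9 − 6) − 2 = 1, and the invariant factors of ∂_2 are all 1, so H_1 ≅ Z.
  H_2: rank ker ∂_2 − rank ∂_3 = (2 − 2) − 0 = 0, and there is no ∂_3, so H_2 ≅ 0.

H_0 ≅ Z,  H_1 ≅ Z,  H_2 = 0.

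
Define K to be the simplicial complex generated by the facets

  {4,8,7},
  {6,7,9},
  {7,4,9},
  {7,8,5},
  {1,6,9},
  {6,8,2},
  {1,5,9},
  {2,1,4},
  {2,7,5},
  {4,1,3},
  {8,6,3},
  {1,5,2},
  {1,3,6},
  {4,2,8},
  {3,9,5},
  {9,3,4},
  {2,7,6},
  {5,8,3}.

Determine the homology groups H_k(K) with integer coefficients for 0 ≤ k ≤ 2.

H_0 = Z,  H_1 = Z ⊕ Z/2,  H_2 = 0.

K has 9 vertices, 27 edges, 18 triangles.
rank ∂_0 = 0, rank ∂_1 = 8 ⇒ b_0 = 9 − 0 − 8 = 1; all invariant factors of ∂_1 are 1 so no torsion. So H_0 = Z.
rank ∂_1 = 8, rank ∂_2 = 18 ⇒ b_1 = 27 − 8 − 18 = 1; ∂_2 has invariant factor(s) [2] giving torsion. So H_1 = Z ⊕ Z/2.
rank ∂_2 = 18, rank ∂_3 = 0 ⇒ b_2 = 18 − 18 − 0 = 0. So H_2 = 0.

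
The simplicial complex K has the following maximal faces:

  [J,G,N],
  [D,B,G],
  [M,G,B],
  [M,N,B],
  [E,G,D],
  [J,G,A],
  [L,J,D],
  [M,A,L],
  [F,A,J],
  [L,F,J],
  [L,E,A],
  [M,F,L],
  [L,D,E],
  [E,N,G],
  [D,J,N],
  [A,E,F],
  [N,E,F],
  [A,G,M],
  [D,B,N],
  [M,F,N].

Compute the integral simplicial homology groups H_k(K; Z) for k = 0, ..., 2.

Order the vertices as A < B < D < E < F < G < J < L < M < N. Listing each simplex with vertices in this order, K has dimension 2 with simplices:

  0-simplices (10): A, B, D, E, F, G, J, L, M, N
  1-simplices (30): AE, AF, AG, AJ, AL, AM, BD, BG, BM, BN, DE, DG, DJ, DL, DN, EF, EG, EL, EN, FJ, FL, FM, FN, GJ, GM, GN, JL, JN, LM, MN
  2-simplices (20): AEF, AEL, AFJ, AGJ, AGM, ALM, BDG, BDN, BGM, BMN, DEG, DEL, DJL, DJN, EFN, EGN, FJL, FLM, FMN, GJN

Hence C_0 ≅ Z^10, C_1 ≅ Z^30, C_2 ≅ Z^20.

Boundary ∂_1: C_1 → C_0 sends each edge [p,q] (with p < q) to q − p. For instance
  ∂DL = L − D.
As a 10×30 matrix over Z this has rank 9, with invariant factors (1,1,1,1,1,1,1,1,1).

Boundary ∂_2: C_2 → C_1 acts by ∂[p,q,r] = [q,r] − [p,r] + [p,q]. For instance
  ∂DEL = EL − DL + DE,
  ∂DJN = JN − DN + DJ.
As a 30×20 matrix over Z this has rank 20, with invariant factors (1,1,1,1,1,1,1,1,1,1,1,1,1,1,1,1,1,1,1,2).

Reading off H_k = ker ∂_k / im ∂_{k+1}:

  H_0: rank C_0 − rank ∂_1 = 10 − 9 = 1, and the invariant factors of ∂_1 are all 1, so H_0 = Z.
  H_1: rank ker ∂_1 − rank ∂_2 = (30 − 9) − 20 = 1, and ∂_2 has invariant factor 2 > 1, so H_1 = Z ⊕ Z/2Z.
  H_2: rank ker ∂_2 − rank ∂_3 = (20 − 20) − 0 = 0, and there is no ∂_3, so H_2 = 0.

H_0 = Z,  H_1 = Z ⊕ Z/2Z,  H_2 = 0.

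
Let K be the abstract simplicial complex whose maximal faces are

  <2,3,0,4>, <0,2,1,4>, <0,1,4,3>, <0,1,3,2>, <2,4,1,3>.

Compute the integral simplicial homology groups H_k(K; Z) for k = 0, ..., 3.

H_0 = Z,  H_1 = 0,  H_2 = 0,  H_3 = Z.

Take the total order 0 < 1 < 2 < 3 < 4 on the vertex set. Then K (dimension 3) consists of the simplices:

  0-simplices (5): [0], [1], [2], [3], [4]
  1-simplices (10): [0,1], [0,2], [0,3], [0,4], [1,2], [1,3], [1,4], [2,3], [2,4], [3,4]
  2-simplices (10): [0,1,2], [0,1,3], [0,1,4], [0,2,3], [0,2,4], [0,3,4], [1,2,3], [1,2,4], [1,3,4], [2,3,4]
  3-simplices (5): [0,1,2,3], [0,1,2,4], [0,1,3,4], [0,2,3,4], [1,2,3,4]

so the chain groups are C_0 ≅ Z^5, C_1 ≅ Z^10, C_2 ≅ Z^10, C_3 ≅ Z^5.

∂_1: C_1 → C_0 sends each edge [p,q] (with p < q) to q − p. For instance
  ∂[0,4] = [4] − [0].
As a 5×10 matrix over Z this has rank 4, with invariant factors (1,1,1,1).

∂_2: C_2 → C_1 maps a triangle to the signed sum of its edges. For instance
  ∂[0,2,4] = [2,4] − [0,4] + [0,2],
  ∂[1,3,4] = [3,4] − [1,4] + [1,3].
The 10×10 boundary matrix has rank 6 and Smith normal form diag(1,1,1,1,1,1).

The boundary map ∂_3: C_3 → C_2 sends each 3-simplex σ to the alternating sum Σ_i (−1)^i (σ with its i-th vertex removed). For instance
  ∂[0,1,3,4] = [1,3,4] − [0,3,4] + [0,1,4] − [0,1,3],
  ∂[0,1,2,4] = [1,2,4] − [0,2,4] + [0,1,4] − [0,1,2].
This gives a 10×5 integer matrix of rank 4; reducing to Smith normal form yields diagonal entries (1,1,1,1).

Reading off H_k = ker ∂_k / im ∂_{k+1}:

  H_0: rank C_0 − rank ∂_1 = 5 − 4 = 1, and the invariant factors of ∂_1 are all 1, so H_0 = Z.
  H_1: rank ker ∂_1 − rank ∂_2 = (10 − 4) − 6 = 0, and the invariant factors of ∂_2 are all 1, so H_1 = 0.
  H_2: rank ker ∂_2 − rank ∂_3 = (10 − 6) − 4 = 0, and the invariant factors of ∂_3 are all 1, so H_2 = 0.
  H_3: rank ker ∂_3 − rank ∂_4 = (5 − 4) − 0 = 1, and there is no ∂_4, so H_3 = Z.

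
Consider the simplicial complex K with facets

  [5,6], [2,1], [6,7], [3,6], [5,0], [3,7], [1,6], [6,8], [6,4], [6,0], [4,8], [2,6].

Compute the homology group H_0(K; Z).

We work with the vertex ordering 0 < 1 < 2 < 3 < 4 < 5 < 6 < 7 < 8. The simplices of K, each written with vertices in increasing order, are:

  0-simplices (9): [0], [1], [2], [3], [4], [5], [6], [7], [8]
  1-simplices (12): [0,5], [0,6], [1,2], [1,6], [2,6], [3,6], [3,7], [4,6], [4,8], [5,6], [6,7], [6,8]

Hence C_0 ≅ Z^9, C_1 ≅ Z^12.

∂_1: C_1 → C_0 maps an edge to its endpoints' difference, ∂[p,q] = q − p.
As a 9×12 matrix over Z this has rank 8, with invariant factors (1,1,1,1,1,1,1,1).

Reading off H_k = ker ∂_k / im ∂_{k+1}:

  H_0: rank C_0 − rank ∂_1 = 9 − 8 = 1, and the invariant factors of ∂_1 are all 1, so H_0 ≅ Z.

(K is a triangulation of a wedge of 4 circles.)

H_0 ≅ Z.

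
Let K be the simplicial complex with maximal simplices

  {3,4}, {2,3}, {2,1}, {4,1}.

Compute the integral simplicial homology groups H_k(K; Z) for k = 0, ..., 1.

Fix the vertex order 1 < 2 < 3 < 4 and write every simplex with vertices in increasing order. Then dim K = 1 and the simplices of K are:

  0-simplices (4): [1], [2], [3], [4]
  1-simplices (4): [1,2], [1,4], [2,3], [3,4]

so the chain groups are C_0 ≅ Z^4, C_1 ≅ Z^4.

Boundary ∂_1: C_1 → C_0 maps an edge to its endpoints' difference, ∂[p,q] = q − p. For instance
  ∂[1,2] = [2] − [1].
As a 4×4 matrix over Z this has rank 3, with invariant factors (1,1,1).

Reading off H_k = ker ∂_k / im ∂_{k+1}:

  H_0: rank C_0 − rank ∂_1 = 4 − 3 = 1, and the invariant factors of ∂_1 are all 1, so H_0 = Z.
  H_1: rank ker ∂_1 − rank ∂_2 = (4 − 3) − 0 = 1, and there is no ∂_2, so H_1 = Z.

As a check, the Euler characteristic is 4 − 4 = 0, which agrees with 1 − 1 = 0.

H_0 ≅ Z,  H_1 ≅ Z.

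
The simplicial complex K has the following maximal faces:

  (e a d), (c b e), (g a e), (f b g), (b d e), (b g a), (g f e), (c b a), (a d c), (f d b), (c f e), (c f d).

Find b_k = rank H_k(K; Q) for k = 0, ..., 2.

Take the total order a < b < c < d < e < f < g on the vertex set. Then K (dimension 2) consists of the simplices:

  0-simplices (7): a, b, c, d, e, f, g
  1-simplices (18): ab, ac, ad, ae, ag, bc, bd, be, bf, bg, cd, ce, cf, de, df, ef, eg, fg
  2-simplices (12): abc, abg, acd, ade, aeg, bce, bde, bdf, bfg, cdf, cef, efg

Hence C_0 ≅ Z^7, C_1 ≅ Z^18, C_2 ≅ Z^12.

∂_1: C_1 → C_0 is given by ∂[p,q] = [q] − [p]. For instance
  ∂ef = f − e.
As a 7×18 matrix over Z this has rank 6, with invariant factors (1,1,1,1,1,1).

∂_2: C_2 → C_1 sends each 2-simplex [p,q,r] to [q,r] − [p,r] + [p,q]. For instance
  ∂ade = de − ae + ad,
  ∂aeg = eg − ag + ae.
The 18×12 boundary matrix has rank 12 and Smith normal form diag(1,1,1,1,1,1,1,1,1,1,1,2).

Reading off H_k = ker ∂_k / im ∂_{k+1}:

  H_0: rank C_0 − rank ∂_1 = 7 − 6 = 1, and the invariant factors of ∂_1 are all 1, so H_0 ≅ Z.
  H_1: rank ker ∂_1 − rank ∂_2 = (18 − 6) − 12 = 0, and ∂_2 has invariant factor 2 > 1, so H_1 ≅ Z/2.
  H_2: rank ker ∂_2 − rank ∂_3 = (12 − 12) − 0 = 0, and there is no ∂_3, so H_2 ≅ 0.

Hence the Betti numbers are b_0 = 1, b_1 = 0, b_2 = 0.

b_0 = 1, b_1 = 0, b_2 = 0.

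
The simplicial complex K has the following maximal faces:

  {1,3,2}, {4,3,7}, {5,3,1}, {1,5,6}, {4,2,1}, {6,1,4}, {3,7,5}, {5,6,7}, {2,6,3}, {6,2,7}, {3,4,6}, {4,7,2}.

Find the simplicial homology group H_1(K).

H_1 ≅ Z/2.

K has 7 vertices, 18 edges, 12 triangles.
rank ∂_1 = 6, rank ∂_2 = 12 ⇒ b_1 = 18 − 6 − 12 = 0; ∂_2 has invariant factor(s) [2] giving torsion. So H_1 ≅ Z/2.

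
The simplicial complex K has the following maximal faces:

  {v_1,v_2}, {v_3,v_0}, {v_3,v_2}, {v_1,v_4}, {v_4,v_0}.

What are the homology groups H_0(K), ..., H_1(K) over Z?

Fix the vertex order v_0 < v_1 < v_2 < v_3 < v_4 and write every simplex with vertices in increasing order. Then dim K = 1 and the simplices of K are:

  0-simplices (5): [v_0], [v_1], [v_2], [v_3], [v_4]
  1-simplices (5): [v_0,v_3], [v_0,v_4], [v_1,v_2], [v_1,v_4], [v_2,v_3]

so the chain groups are C_0 ≅ Z^5, C_1 ≅ Z^5.

∂_1: C_1 → C_0 maps an edge to its endpoints' difference, ∂[p,q] = q − p. For instance
  ∂[v_0,v_3] = [v_3] − [v_0].
This gives a 5×5 integer matrix of rank 4; reducing to Smith normal form yields diagonal entries (1,1,1,1).

Computing H_k = (kernel of ∂_k) / (image of ∂_{k+1}):

  H_0: rank C_0 − rank ∂_1 = 5 − 4 = 1, and the invariant factors of ∂_1 are all 1, so H_0 ≅ Z.
  H_1: rank ker ∂_1 − rank ∂_2 = (5 − 4) − 0 = 1, and there is no ∂_2, so H_1 ≅ Z.

H_0 ≅ Z,  H_1 ≅ Z.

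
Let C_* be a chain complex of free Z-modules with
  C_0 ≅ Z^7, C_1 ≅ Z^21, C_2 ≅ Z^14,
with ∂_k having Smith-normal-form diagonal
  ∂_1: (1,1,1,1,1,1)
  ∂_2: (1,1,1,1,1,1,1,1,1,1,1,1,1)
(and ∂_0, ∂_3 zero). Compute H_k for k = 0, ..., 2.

H_0 = Z,  H_1 = Z^2,  H_2 = Z.

H_0: b_0 = 7 − 0 − 6 = 1; torsion from ∂_1 factors > 1: none. So H_0 = Z.
H_1: b_1 = 21 − 6 − 13 = 2; torsion from ∂_2 factors > 1: none. So H_1 = Z^2.
H_2: b_2 = 14 − 13 − 0 = 1; torsion from ∂_3 factors > 1: none. So H_2 = Z.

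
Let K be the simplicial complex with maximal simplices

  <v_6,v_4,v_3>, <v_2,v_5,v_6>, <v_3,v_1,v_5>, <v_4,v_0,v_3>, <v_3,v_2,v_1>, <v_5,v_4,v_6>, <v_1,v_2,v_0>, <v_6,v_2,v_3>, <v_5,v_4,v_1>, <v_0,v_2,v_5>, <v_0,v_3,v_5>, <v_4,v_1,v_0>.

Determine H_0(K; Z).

H_0 ≅ Z.

Take the total order v_0 < v_1 < v_2 < v_3 < v_4 < v_5 < v_6 on the vertex set. Then K (dimension 2) consists of the simplices:

  0-simplices (7): [v_0], [v_1], [v_2], [v_3], [v_4], [v_5], [v_6]
  1-simplices (18): (18 of them)
  2-simplices (12): (12 of them)

Hence C_0 ≅ Z^7, C_1 ≅ Z^18, C_2 ≅ Z^12.

The boundary map ∂_1: C_1 → C_0 sends each edge [p,q] (with p < q) to q − p. For instance
  ∂[v_3,v_5] = [v_5] − [v_3].
The resulting 7×18 matrix has rank 6, and its Smith normal form has invariant factors (1,1,1,1,1,1).

The boundary map ∂_2: C_2 → C_1 acts by ∂[p,q,r] = [q,r] − [p,r] + [p,q]. For instance
  ∂[v_2,v_3,v_6] = [v_3,v_6] − [v_2,v_6] + [v_2,v_3],
  ∂[v_0,v_1,v_2] = [v_1,v_2] − [v_0,v_2] + [v_0,v_1].
The 18×12 boundary matrix has rank 12 and Smith normal form diag(1,1,1,1,1,1,1,1,1,1,1,2).

Reading off H_k = ker ∂_k / im ∂_{k+1}:

  H_0: rank C_0 − rank ∂_1 = 7 − 6 = 1, and the invariant factors of ∂_1 are all 1, so H_0 = Z.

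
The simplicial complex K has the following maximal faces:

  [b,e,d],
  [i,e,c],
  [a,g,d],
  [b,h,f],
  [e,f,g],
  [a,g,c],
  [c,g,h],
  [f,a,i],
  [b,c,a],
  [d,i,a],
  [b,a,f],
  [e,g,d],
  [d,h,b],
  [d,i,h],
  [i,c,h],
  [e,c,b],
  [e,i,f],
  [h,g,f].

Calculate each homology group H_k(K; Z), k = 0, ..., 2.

H_0 = Z,  H_1 = Z^2,  H_2 = Z.

Take the total order a < b < c < d < e < f < g < h < i on the vertex set. Then K (dimension 2) consists of the simplices:

  0-simplices (9): a, b, c, d, e, f, g, h, i
  1-simplices (27): ab, ac, ad, af, ag, ai, bc, bd, be, bf, bh, ce, cg, ch, ci, de, dg, dh, di, ef, eg, ei, fg, fh, fi, gh, hi
  2-simplices (18): abc, abf, acg, adg, adi, afi, bce, bde, bdh, bfh, cei, cgh, chi, deg, dhi, efg, efi, fgh

so the chain groups are C_0 ≅ Z^9, C_1 ≅ Z^27, C_2 ≅ Z^18.

The boundary map ∂_1: C_1 → C_0 sends each edge [p,q] (with p < q) to q − p. For instance
  ∂di = i − d.
The 9×27 boundary matrix has rank 8 and Smith normal form diag(1,1,1,1,1,1,1,1).

Boundary ∂_2: C_2 → C_1 maps a triangle to the signed sum of its edges. For instance
  ∂cei = ei − ci + ce,
  ∂bde = de − be + bd.
This gives a 27×18 integer matrix of rank 17; reducing to Smith normal form yields diagonal entries (1,1,1,1,1,1,1,1,1,1,1,1,1,1,1,1,1).

Reading off H_k = ker ∂_k / im ∂_{k+1}:

  H_0: rank C_0 − rank ∂_1 = 9 − 8 = 1, and the invariant factors of ∂_1 are all 1, so H_0 = Z.
  H_1: rank ker ∂_1 − rank ∂_2 = (27 − 8) − 17 = 2, and the invariant factors of ∂_2 are all 1, so H_1 = Z^2.
  H_2: rank ker ∂_2 − rank ∂_3 = (18 − 17) − 0 = 1, and there is no ∂_3, so H_2 = Z.

As a check, the Euler characteristic is 9 − 27 + 18 = 0, which agrees with 1 − 2 + 1 = 0.
(K is a triangulation of the torus T^2.)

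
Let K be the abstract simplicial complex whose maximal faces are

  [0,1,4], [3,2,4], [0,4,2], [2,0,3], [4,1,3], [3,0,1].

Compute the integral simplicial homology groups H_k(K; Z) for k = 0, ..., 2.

We work with the vertex ordering 0 < 1 < 2 < 3 < 4. The simplices of K, each written with vertices in increasing order, are:

  0-simplices (5): [0], [1], [2], [3], [4]
  1-simplices (9): [0,1], [0,2], [0,3], [0,4], [1,3], [1,4], [2,3], [2,4], [3,4]
  2-simplices (6): [0,1,3], [0,1,4], [0,2,3], [0,2,4], [1,3,4], [2,3,4]

so the chain groups are C_0 ≅ Z^5, C_1 ≅ Z^9, C_2 ≅ Z^6.

Boundary ∂_1: C_1 → C_0 maps an edge to its endpoints' difference, ∂[p,q] = q − p.
This gives a 5×9 integer matrix of rank 4; reducing to Smith normal form yields diagonal entries (1,1,1,1).

∂_2: C_2 → C_1 sends each 2-simplex [p,q,r] to [q,r] − [p,r] + [p,q]. For instance
  ∂[0,1,4] = [1,4] − [0,4] + [0,1],
  ∂[1,3,4] = [3,4] − [1,4] + [1,3].
The resulting 9×6 matrix has rank 5, and its Smith normal form has invariant factors (1,1,1,1,1).

Reading off H_k = ker ∂_k / im ∂_{k+1}:

  H_0: rank C_0 − rank ∂_1 = 5 − 4 = 1, and the invariant factors of ∂_1 are all 1, so H_0 ≅ Z.
  H_1: rank ker ∂_1 − rank ∂_2 = (9 − 4) − 5 = 0, and the invariant factors of ∂_2 are all 1, so H_1 ≅ 0.
  H_2: rank ker ∂_2 − rank ∂_3 = (6 − 5) − 0 = 1, and there is no ∂_3, so H_2 ≅ Z.

As a check, the Euler characteristic is 5 − 9 + 6 = 2, which agrees with 1 − 0 + 1 = 2.

H_0 ≅ Z,  H_1 = 0,  H_2 ≅ Z.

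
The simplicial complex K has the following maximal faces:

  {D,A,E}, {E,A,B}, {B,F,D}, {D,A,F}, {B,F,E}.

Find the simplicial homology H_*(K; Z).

H_0 ≅ Z,  H_1 ≅ Z,  H_2 = 0.

Take the total order A < B < D < E < F on the vertex set. Then K (dimension 2) consists of the simplices:

  0-simplices (5): A, B, D, E, F
  1-simplices (10): AB, AD, AE, AF, BD, BE, BF, DE, DF, EF
  2-simplices (5): ABE, ADE, ADF, BDF, BEF

giving chain groups C_0 ≅ Z^5, C_1 ≅ Z^10, C_2 ≅ Z^5.

∂_1: C_1 → C_0 is given by ∂[p,q] = [q] − [p]. For instance
  ∂BF = F − B.
The resulting 5×10 matrix has rank 4, and its Smith normal form has invariant factors (1,1,1,1).

∂_2: C_2 → C_1 maps a triangle to the signed sum of its edges. For instance
  ∂ADE = DE − AE + AD,
  ∂ADF = DF − AF + AD.
The resulting 10×5 matrix has rank 5, and its Smith normal form has invariant factors (1,1,1,1,1).

Reading off H_k = ker ∂_k / im ∂_{k+1}:

  H_0: rank C_0 − rank ∂_1 = 5 − 4 = 1, and the invariant factors of ∂_1 are all 1, so H_0 ≅ Z.
  H_1: rank ker ∂_1 − rank ∂_2 = (10 − 4) − 5 = 1, and the invariant factors of ∂_2 are all 1, so H_1 ≅ Z.
  H_2: rank ker ∂_2 − rank ∂_3 = (5 − 5) − 0 = 0, and there is no ∂_3, so H_2 ≅ 0.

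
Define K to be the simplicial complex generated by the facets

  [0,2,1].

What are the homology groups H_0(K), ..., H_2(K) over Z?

Order the vertices as 0 < 1 < 2. Listing each simplex with vertices in this order, K has dimension 2 with simplices:

  0-simplices (3): [0], [1], [2]
  1-simplices (3): [0,1], [0,2], [1,2]
  2-simplices (1): [0,1,2]

Hence C_0 ≅ Z^3, C_1 ≅ Z^3, C_2 ≅ Z^1.

The boundary map ∂_1: C_1 → C_0 is given by ∂[p,q] = [q] − [p]. For instance
  ∂[1,2] = [2] − [1].
As a 3×3 matrix over Z this has rank 2, with invariant factors (1,1).

∂_2: C_2 → C_1 maps a triangle to the signed sum of its edges. For instance
  ∂[0,1,2] = [1,2] − [0,2] + [0,1].
As a 3×1 matrix over Z this has rank 1, with invariant factors (1).

From H_k ≅ ker(∂_k) / im(∂_{k+1}) we obtain:

  H_0: rank C_0 − rank ∂_1 = 3 − 2 = 1, and the invariant factors of ∂_1 are all 1, so H_0 = Z.
  H_1: rank ker ∂_1 − rank ∂_2 = (3 − 2) − 1 = 0, and the invariant factors of ∂_2 are all 1, so H_1 = 0.
  H_2: rank ker ∂_2 − rank ∂_3 = (1 − 1) − 0 = 0, and there is no ∂_3, so H_2 = 0.

H_0 = Z,  H_1 = 0,  H_2 = 0.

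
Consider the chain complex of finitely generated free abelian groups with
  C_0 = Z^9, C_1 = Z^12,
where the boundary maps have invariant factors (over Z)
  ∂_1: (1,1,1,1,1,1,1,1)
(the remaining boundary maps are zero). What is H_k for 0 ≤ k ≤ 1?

H_0 = Z,  H_1 = Z^4.

H_0: b_0 = 9 − 0 − 8 = 1; torsion from ∂_1 factors > 1: none. So H_0 = Z.
H_1: b_1 = 12 − 8 − 0 = 4; torsion from ∂_2 factors > 1: none. So H_1 = Z^4.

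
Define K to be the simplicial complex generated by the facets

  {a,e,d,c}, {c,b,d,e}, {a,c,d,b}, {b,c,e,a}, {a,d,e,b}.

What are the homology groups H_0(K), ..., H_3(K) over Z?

Take the total order a < b < c < d < e on the vertex set. Then K (dimension 3) consists of the simplices:

  0-simplices (5): a, b, c, d, e
  1-simplices (10): ab, ac, ad, ae, bc, bd, be, cd, ce, de
  2-simplices (10): abc, abd, abe, acd, ace, ade, bcd, bce, bde, cde
  3-simplices (5): abcd, abce, abde, acde, bcde

so the chain groups are C_0 ≅ Z^5, C_1 ≅ Z^10, C_2 ≅ Z^10, C_3 ≅ Z^5.

∂_1: C_1 → C_0 sends each edge [p,q] (with p < q) to q − p. For instance
  ∂be = e − b.
The 5×10 boundary matrix has rank 4 and Smith normal form diag(1,1,1,1).

The boundary map ∂_2: C_2 → C_1 sends each 2-simplex [p,q,r] to [q,r] − [p,r] + [p,q]. For instance
  ∂acd = cd − ad + ac,
  ∂bce = ce − be + bc.
This gives a 10×10 integer matrix of rank 6; reducing to Smith normal form yields diagonal entries (1,1,1,1,1,1).

Boundary ∂_3: C_3 → C_2 sends each 3-simplex σ to the alternating sum Σ_i (−1)^i (σ with its i-th vertex removed). For instance
  ∂abce = bce − ace + abe − abc,
  ∂acde = cde − ade + ace − acd.
This gives a 10×5 integer matrix of rank 4; reducing to Smith normal form yields diagonal entries (1,1,1,1).

Now H_k = ker ∂_k / im ∂_{k+1}, so:

  H_0: rank C_0 − rank ∂_1 = 5 − 4 = 1, and the invariant factors of ∂_1 are all 1, so H_0 ≅ Z.
  H_1: rank ker ∂_1 − rank ∂_2 = (10 − 4) − 6 = 0, and the invariant factors of ∂_2 are all 1, so H_1 ≅ 0.
  H_2: rank ker ∂_2 − rank ∂_3 = (10 − 6) − 4 = 0, and the invariant factors of ∂_3 are all 1, so H_2 ≅ 0.
  H_3: rank ker ∂_3 − rank ∂_4 = (5 − 4) − 0 = 1, and there is no ∂_4, so H_3 ≅ Z.

H_0 = Z,  H_1 = 0,  H_2 = 0,  H_3 = Z.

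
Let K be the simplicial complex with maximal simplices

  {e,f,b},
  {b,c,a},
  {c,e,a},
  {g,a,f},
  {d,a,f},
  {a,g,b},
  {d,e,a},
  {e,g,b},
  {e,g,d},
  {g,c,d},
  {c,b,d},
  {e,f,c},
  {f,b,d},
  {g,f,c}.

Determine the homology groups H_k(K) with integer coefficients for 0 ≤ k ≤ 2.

H_0 ≅ Z,  H_1 ≅ Z^2,  H_2 ≅ Z.

K has 7 vertices, 21 edges, 14 triangles.
rank ∂_0 = 0, rank ∂_1 = 6 ⇒ b_0 = 7 − 0 − 6 = 1; all invariant factors of ∂_1 are 1 so no torsion. So H_0 = Z.
rank ∂_1 = 6, rank ∂_2 = 13 ⇒ b_1 = 21 − 6 − 13 = 2; all invariant factors of ∂_2 are 1 so no torsion. So H_1 = Z^2.
rank ∂_2 = 13, rank ∂_3 = 0 ⇒ b_2 = 14 − 13 − 0 = 1. So H_2 = Z.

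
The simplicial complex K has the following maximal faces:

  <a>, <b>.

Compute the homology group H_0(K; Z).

H_0 = Z^2.

Order the vertices as a < b. Listing each simplex with vertices in this order, K has dimension 0 with simplices:

  0-simplices (2): a, b

Hence C_0 ≅ Z^2.

From H_k ≅ ker(∂_k) / im(∂_{k+1}) we obtain:

  H_0: rank C_0 − rank ∂_1 = 2 − 0 = 2, and there is no ∂_1, so H_0 = Z^2.

(K is a triangulation of a set of 2 points.)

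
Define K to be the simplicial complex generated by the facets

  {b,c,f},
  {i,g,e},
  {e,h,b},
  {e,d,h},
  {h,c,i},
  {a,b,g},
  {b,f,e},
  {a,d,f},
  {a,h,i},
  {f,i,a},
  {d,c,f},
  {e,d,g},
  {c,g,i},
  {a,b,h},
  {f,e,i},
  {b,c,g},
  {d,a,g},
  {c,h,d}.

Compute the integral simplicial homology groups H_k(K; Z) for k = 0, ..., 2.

H_0 ≅ Z,  H_1 ≅ Z^2,  H_2 ≅ Z.

We work with the vertex ordering a < b < c < d < e < f < g < h < i. The simplices of K, each written with vertices in increasing order, are:

  0-simplices (9): a, b, c, d, e, f, g, h, i
  1-simplices (27): ab, ad, af, ag, ah, ai, bc, be, bf, bg, bh, cd, cf, cg, ch, ci, de, df, dg, dh, ef, eg, eh, ei, fi, gi, hi
  2-simplices (18): abg, abh, adf, adg, afi, ahi, bcf, bcg, bef, beh, cdf, cdh, cgi, chi, deg, deh, efi, egi

Hence C_0 ≅ Z^9, C_1 ≅ Z^27, C_2 ≅ Z^18.

∂_1: C_1 → C_0 is given by ∂[p,q] = [q] − [p]. For instance
  ∂bh = h − b.
The resulting 9×27 matrix has rank 8, and its Smith normal form has invariant factors (1,1,1,1,1,1,1,1).

∂_2: C_2 → C_1 sends each 2-simplex [p,q,r] to [q,r] − [p,r] + [p,q]. For instance
  ∂bcf = cf − bf + bc,
  ∂adf = df − af + ad.
This gives a 27×18 integer matrix of rank 17; reducing to Smith normal form yields diagonal entries (1,1,1,1,1,1,1,1,1,1,1,1,1,1,1,1,1).

Now H_k = ker ∂_k / im ∂_{k+1}, so:

  H_0: rank C_0 − rank ∂_1 = 9 − 8 = 1, and the invariant factors of ∂_1 are all 1, so H_0 = Z.
  H_1: rank ker ∂_1 − rank ∂_2 = (27 − 8) − 17 = 2, and the invariant factors of ∂_2 are all 1, so H_1 = Z^2.
  H_2: rank ker ∂_2 − rank ∂_3 = (18 − 17) − 0 = 1, and there is no ∂_3, so H_2 = Z.

As a check, the Euler characteristic is 9 − 27 + 18 = 0, which agrees with 1 − 2 + 1 = 0.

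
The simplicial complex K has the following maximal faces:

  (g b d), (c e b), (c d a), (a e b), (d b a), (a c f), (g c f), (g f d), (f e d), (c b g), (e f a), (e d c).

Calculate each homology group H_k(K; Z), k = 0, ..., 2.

Fix the vertex order a < b < c < d < e < f < g and write every simplex with vertices in increasing order. Then dim K = 2 and the simplices of K are:

  0-simplices (7): a, b, c, d, e, f, g
  1-simplices (18): ab, ac, ad, ae, af, bc, bd, be, bg, cd, ce, cf, cg, de, df, dg, ef, fg
  2-simplices (12): abd, abe, acd, acf, aef, bce, bcg, bdg, cde, cfg, def, dfg

so the chain groups are C_0 ≅ Z^7, C_1 ≅ Z^18, C_2 ≅ Z^12.

The boundary map ∂_1: C_1 → C_0 is given by ∂[p,q] = [q] − [p]. For instance
  ∂ac = c − a.
This gives a 7×18 integer matrix of rank 6; reducing to Smith normal form yields diagonal entries (1,1,1,1,1,1).

The boundary map ∂_2: C_2 → C_1 sends each 2-simplex [p,q,r] to [q,r] − [p,r] + [p,q]. For instance
  ∂def = ef − df + de,
  ∂abe = be − ae + ab.
This gives a 18×12 integer matrix of rank 12; reducing to Smith normal form yields diagonal entries (1,1,1,1,1,1,1,1,1,1,1,2).

Computing H_k = (kernel of ∂_k) / (image of ∂_{k+1}):

  H_0: rank C_0 − rank ∂_1 = 7 − 6 = 1, and the invariant factors of ∂_1 are all 1, so H_0 ≅ Z.
  H_1: rank ker ∂_1 − rank ∂_2 = (18 − 6) − 12 = 0, and ∂_2 has invariant factor 2 > 1, so H_1 ≅ Z/2.
  H_2: rank ker ∂_2 − rank ∂_3 = (12 − 12) − 0 = 0, and there is no ∂_3, so H_2 ≅ 0.

H_0 ≅ Z,  H_1 ≅ Z/2,  H_2 = 0.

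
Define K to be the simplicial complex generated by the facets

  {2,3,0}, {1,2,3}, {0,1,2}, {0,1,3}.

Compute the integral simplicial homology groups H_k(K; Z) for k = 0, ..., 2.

H_0 ≅ Z,  H_1 = 0,  H_2 ≅ Z.

Fix the vertex order 0 < 1 < 2 < 3 and write every simplex with vertices in increasing order. Then dim K = 2 and the simplices of K are:

  0-simplices (4): [0], [1], [2], [3]
  1-simplices (6): [0,1], [0,2], [0,3], [1,2], [1,3], [2,3]
  2-simplices (4): [0,1,2], [0,1,3], [0,2,3], [1,2,3]

giving chain groups C_0 ≅ Z^4, C_1 ≅ Z^6, C_2 ≅ Z^4.

The boundary map ∂_1: C_1 → C_0 sends each edge [p,q] (with p < q) to q − p.
As a 4×6 matrix over Z this has rank 3, with invariant factors (1,1,1).

The boundary map ∂_2: C_2 → C_1 maps a triangle to the signed sum of its edges. For instance
  ∂[0,1,3] = [1,3] − [0,3] + [0,1],
  ∂[0,2,3] = [2,3] − [0,3] + [0,2].
The resulting 6×4 matrix has rank 3, and its Smith normal form has invariant factors (1,1,1).

Reading off H_k = ker ∂_k / im ∂_{k+1}:

  H_0: rank C_0 − rank ∂_1 = 4 − 3 = 1, and the invariant factors of ∂_1 are all 1, so H_0 = Z.
  H_1: rank ker ∂_1 − rank ∂_2 = (6 − 3) − 3 = 0, and the invariant factors of ∂_2 are all 1, so H_1 = 0.
  H_2: rank ker ∂_2 − rank ∂_3 = (4 − 3) − 0 = 1, and there is no ∂_3, so H_2 = Z.

As a check, the Euler characteristic is 4 − 6 + 4 = 2, which agrees with 1 − 0 + 1 = 2.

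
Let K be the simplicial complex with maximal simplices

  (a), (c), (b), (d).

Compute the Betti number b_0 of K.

b_0 = 4.

Take the total order a < b < c < d on the vertex set. Then K (dimension 0) consists of the simplices:

  0-simplices (4): a, b, c, d

so the chain groups are C_0 ≅ Z^4.

Now H_k = ker ∂_k / im ∂_{k+1}, so:

  H_0: rank C_0 − rank ∂_1 = 4 − 0 = 4, and there is no ∂_1, so H_0 = Z^4.

Hence the Betti numbers are b_0 = 4.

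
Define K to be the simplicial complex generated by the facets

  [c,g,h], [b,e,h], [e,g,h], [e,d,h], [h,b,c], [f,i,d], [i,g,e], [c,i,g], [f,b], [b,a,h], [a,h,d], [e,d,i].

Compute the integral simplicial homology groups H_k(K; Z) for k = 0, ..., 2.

H_0 = Z,  H_1 = Z,  H_2 = 0.

K has 9 vertices, 20 edges, 11 triangles.
rank ∂_0 = 0, rank ∂_1 = 8 ⇒ b_0 = 9 − 0 − 8 = 1; all invariant factors of ∂_1 are 1 so no torsion. So H_0 ≅ Z.
rank ∂_1 = 8, rank ∂_2 = 11 ⇒ b_1 = 20 − 8 − 11 = 1; all invariant factors of ∂_2 are 1 so no torsion. So H_1 ≅ Z.
rank ∂_2 = 11, rank ∂_3 = 0 ⇒ b_2 = 11 − 11 − 0 = 0. So H_2 ≅ 0.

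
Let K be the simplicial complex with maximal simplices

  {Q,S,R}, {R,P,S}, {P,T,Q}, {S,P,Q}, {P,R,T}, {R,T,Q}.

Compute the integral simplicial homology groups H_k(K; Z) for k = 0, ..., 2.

H_0 ≅ Z,  H_1 = 0,  H_2 ≅ Z.

Fix the vertex order P < Q < R < S < T and write every simplex with vertices in increasing order. Then dim K = 2 and the simplices of K are:

  0-simplices (5): P, Q, R, S, T
  1-simplices (9): PQ, PR, PS, PT, QR, QS, QT, RS, RT
  2-simplices (6): PQS, PQT, PRS, PRT, QRS, QRT

Hence C_0 ≅ Z^5, C_1 ≅ Z^9, C_2 ≅ Z^6.

∂_1: C_1 → C_0 maps an edge to its endpoints' difference, ∂[p,q] = q − p. For instance
  ∂PT = T − P.
The 5×9 boundary matrix has rank 4 and Smith normal form diag(1,1,1,1).

The boundary map ∂_2: C_2 → C_1 maps a triangle to the signed sum of its edges. For instance
  ∂QRS = RS − QS + QR,
  ∂PRS = RS − PS + PR.
The 9×6 boundary matrix has rank 5 and Smith normal form diag(1,1,1,1,1).

From H_k ≅ ker(∂_k) / im(∂_{k+1}) we obtain:

  H_0: rank C_0 − rank ∂_1 = 5 − 4 = 1, and the invariant factors of ∂_1 are all 1, so H_0 = Z.
  H_1: rank ker ∂_1 − rank ∂_2 = (9 − 4) − 5 = 0, and the invariant factors of ∂_2 are all 1, so H_1 = 0.
  H_2: rank ker ∂_2 − rank ∂_3 = (6 − 5) − 0 = 1, and there is no ∂_3, so H_2 = Z.

As a check, the Euler characteristic is 5 − 9 + 6 = 2, which agrees with 1 − 0 + 1 = 2.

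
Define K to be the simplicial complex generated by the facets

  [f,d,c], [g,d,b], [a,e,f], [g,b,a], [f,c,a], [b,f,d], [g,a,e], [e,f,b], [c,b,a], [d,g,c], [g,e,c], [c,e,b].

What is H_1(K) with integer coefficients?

K has 7 vertices, 18 edges, 12 triangles.
rank ∂_1 = 6, rank ∂_2 = 12 ⇒ b_1 = 18 − 6 − 12 = 0; ∂_2 has invariant factor(s) [2] giving torsion. So H_1 ≅ Z/2.

H_1 ≅ Z/2.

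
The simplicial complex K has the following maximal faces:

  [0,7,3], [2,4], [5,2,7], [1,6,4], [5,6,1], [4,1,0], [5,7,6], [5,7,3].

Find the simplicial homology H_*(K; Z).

K has 8 vertices, 16 edges, 7 triangles.
rank ∂_0 = 0, rank ∂_1 = 7 ⇒ b_0 = 8 − 0 − 7 = 1; all invariant factors of ∂_1 are 1 so no torsion. So H_0 ≅ Z.
rank ∂_1 = 7, rank ∂_2 = 7 ⇒ b_1 = 16 − 7 − 7 = 2; all invariant factors of ∂_2 are 1 so no torsion. So H_1 ≅ Z^2.
rank ∂_2 = 7, rank ∂_3 = 0 ⇒ b_2 = 7 − 7 − 0 = 0. So H_2 ≅ 0.

H_0 ≅ Z,  H_1 ≅ Z^2,  H_2 = 0.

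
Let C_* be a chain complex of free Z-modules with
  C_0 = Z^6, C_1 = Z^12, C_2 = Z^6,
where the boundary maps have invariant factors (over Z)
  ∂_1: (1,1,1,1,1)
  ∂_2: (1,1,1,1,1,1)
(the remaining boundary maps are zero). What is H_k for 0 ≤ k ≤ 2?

H_0: b_0 = 6 − 0 − 5 = 1; torsion from ∂_1 factors > 1: none. So H_0 ≅ Z.
H_1: b_1 = 12 − 5 − 6 = 1; torsion from ∂_2 factors > 1: none. So H_1 ≅ Z.
H_2: b_2 = 6 − 6 − 0 = 0; torsion from ∂_3 factors > 1: none. So H_2 ≅ 0.

H_0 ≅ Z,  H_1 ≅ Z,  H_2 = 0.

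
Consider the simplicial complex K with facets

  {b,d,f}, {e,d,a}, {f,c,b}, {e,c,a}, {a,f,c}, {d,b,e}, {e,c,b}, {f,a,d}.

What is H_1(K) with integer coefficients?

H_1 ≅ 0.

Order the vertices as a < b < c < d < e < f. Listing each simplex with vertices in this order, K has dimension 2 with simplices:

  0-simplices (6): a, b, c, d, e, f
  1-simplices (12): ac, ad, ae, af, bc, bd, be, bf, ce, cf, de, df
  2-simplices (8): ace, acf, ade, adf, bce, bcf, bde, bdf

giving chain groups C_0 ≅ Z^6, C_1 ≅ Z^12, C_2 ≅ Z^8.

∂_1: C_1 → C_0 sends each edge [p,q] (with p < q) to q − p. For instance
  ∂ae = e − a.
As a 6×12 matrix over Z this has rank 5, with invariant factors (1,1,1,1,1).

The boundary map ∂_2: C_2 → C_1 maps a triangle to the signed sum of its edges. For instance
  ∂bce = ce − be + bc,
  ∂ace = ce − ae + ac.
This gives a 12×8 integer matrix of rank 7; reducing to Smith normal form yields diagonal entries (1,1,1,1,1,1,1).

Reading off H_k = ker ∂_k / im ∂_{k+1}:

  H_1: rank ker ∂_1 − rank ∂_2 = (12 − 5) − 7 = 0, and the invariant factors of ∂_2 are all 1, so H_1 = 0.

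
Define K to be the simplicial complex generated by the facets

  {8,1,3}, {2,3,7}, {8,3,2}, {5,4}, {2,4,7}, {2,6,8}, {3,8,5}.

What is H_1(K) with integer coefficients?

H_1 = Z.

Take the total order 1 < 2 < 3 < 4 < 5 < 6 < 7 < 8 on the vertex set. Then K (dimension 2) consists of the simplices:

  0-simplices (8): [1], [2], [3], [4], [5], [6], [7], [8]
  1-simplices (14): [1,3], [1,8], [2,3], [2,4], [2,6], [2,7], [2,8], [3,5], [3,7], [3,8], [4,5], [4,7], [5,8], [6,8]
  2-simplices (6): [1,3,8], [2,3,7], [2,3,8], [2,4,7], [2,6,8], [3,5,8]

Hence C_0 ≅ Z^8, C_1 ≅ Z^14, C_2 ≅ Z^6.

∂_1: C_1 → C_0 maps an edge to its endpoints' difference, ∂[p,q] = q − p. For instance
  ∂[1,3] = [3] − [1].
The resulting 8×14 matrix has rank 7, and its Smith normal form has invariant factors (1,1,1,1,1,1,1).

Boundary ∂_2: C_2 → C_1 maps a triangle to the signed sum of its edges. For instance
  ∂[2,3,8] = [3,8] − [2,8] + [2,3],
  ∂[2,4,7] = [4,7] − [2,7] + [2,4].
The resulting 14×6 matrix has rank 6, and its Smith normal form has invariant factors (1,1,1,1,1,1).

From H_k ≅ ker(∂_k) / im(∂_{k+1}) we obtain:

  H_1: rank ker ∂_1 − rank ∂_2 = (14 − 7) − 6 = 1, and the invariant factors of ∂_2 are all 1, so H_1 ≅ Z.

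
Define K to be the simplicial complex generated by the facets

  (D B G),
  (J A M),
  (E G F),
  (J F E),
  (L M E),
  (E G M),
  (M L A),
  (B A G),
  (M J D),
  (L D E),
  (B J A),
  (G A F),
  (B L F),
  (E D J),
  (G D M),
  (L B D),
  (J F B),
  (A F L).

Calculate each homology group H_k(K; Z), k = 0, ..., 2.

H_0 ≅ Z,  H_1 ≅ Z ⊕ Z/2,  H_2 = 0.

K has 9 vertices, 27 edges, 18 triangles.
rank ∂_0 = 0, rank ∂_1 = 8 ⇒ b_0 = 9 − 0 − 8 = 1; all invariant factors of ∂_1 are 1 so no torsion. So H_0 = Z.
rank ∂_1 = 8, rank ∂_2 = 18 ⇒ b_1 = 27 − 8 − 18 = 1; ∂_2 has invariant factor(s) [2] giving torsion. So H_1 = Z ⊕ Z/2.
rank ∂_2 = 18, rank ∂_3 = 0 ⇒ b_2 = 18 − 18 − 0 = 0. So H_2 = 0.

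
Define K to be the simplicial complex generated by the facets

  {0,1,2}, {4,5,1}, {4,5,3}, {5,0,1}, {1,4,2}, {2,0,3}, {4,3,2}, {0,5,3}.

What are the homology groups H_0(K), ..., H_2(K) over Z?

H_0 ≅ Z,  H_1 = 0,  H_2 ≅ Z.

Take the total order 0 < 1 < 2 < 3 < 4 < 5 on the vertex set. Then K (dimension 2) consists of the simplices:

  0-simplices (6): [0], [1], [2], [3], [4], [5]
  1-simplices (12): [0,1], [0,2], [0,3], [0,5], [1,2], [1,4], [1,5], [2,3], [2,4], [3,4], [3,5], [4,5]
  2-simplices (8): [0,1,2], [0,1,5], [0,2,3], [0,3,5], [1,2,4], [1,4,5], [2,3,4], [3,4,5]

giving chain groups C_0 ≅ Z^6, C_1 ≅ Z^12, C_2 ≅ Z^8.

The boundary map ∂_1: C_1 → C_0 maps an edge to its endpoints' difference, ∂[p,q] = q − p. For instance
  ∂[1,2] = [2] − [1].
The 6×12 boundary matrix has rank 5 and Smith normal form diag(1,1,1,1,1).

The boundary map ∂_2: C_2 → C_1 maps a triangle to the signed sum of its edges. For instance
  ∂[1,4,5] = [4,5] − [1,5] + [1,4],
  ∂[2,3,4] = [3,4] − [2,4] + [2,3].
As a 12×8 matrix over Z this has rank 7, with invariant factors (1,1,1,1,1,1,1).

From H_k ≅ ker(∂_k) / im(∂_{k+1}) we obtain:

  H_0: rank C_0 − rank ∂_1 = 6 − 5 = 1, and the invariant factors of ∂_1 are all 1, so H_0 ≅ Z.
  H_1: rank ker ∂_1 − rank ∂_2 = (12 − 5) − 7 = 0, and the invariant factors of ∂_2 are all 1, so H_1 ≅ 0.
  H_2: rank ker ∂_2 − rank ∂_3 = (8 − 7) − 0 = 1, and there is no ∂_3, so H_2 ≅ Z.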